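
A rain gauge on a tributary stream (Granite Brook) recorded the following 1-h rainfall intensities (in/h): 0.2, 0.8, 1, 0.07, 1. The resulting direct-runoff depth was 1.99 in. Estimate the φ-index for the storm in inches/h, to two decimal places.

Only the 3 blocks with intensity above φ contribute runoff: 0.8, 1, 1 in/h.
Σ(I−φ)·Δt = d  ⇒  (0.8+1+1 − 3φ)·1 = 1.99
φ = (2.800 − 1.99/1) / 3 = 0.27 in/h.

φ ≈ 0.27 in/h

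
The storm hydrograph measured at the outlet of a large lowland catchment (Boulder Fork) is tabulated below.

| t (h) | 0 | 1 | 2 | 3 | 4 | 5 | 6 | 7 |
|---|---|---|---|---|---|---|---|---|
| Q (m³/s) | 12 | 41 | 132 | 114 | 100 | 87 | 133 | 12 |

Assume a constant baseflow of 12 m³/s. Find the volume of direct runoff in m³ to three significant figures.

Direct-runoff ordinates (Q − Q_b): 0.0, 29.0, 120.0, 102.0, 88.0, 75.0, 121.0, 0.0 m³/s.
ΣQ_DR = 535.0 m³/s.
With Δt = 1 h = 3600 s, V = ΣQ_DR · Δt = 535.0 × 3600 = 1.93 × 10^6 m³.

V ≈ 1.93 × 10^6 m³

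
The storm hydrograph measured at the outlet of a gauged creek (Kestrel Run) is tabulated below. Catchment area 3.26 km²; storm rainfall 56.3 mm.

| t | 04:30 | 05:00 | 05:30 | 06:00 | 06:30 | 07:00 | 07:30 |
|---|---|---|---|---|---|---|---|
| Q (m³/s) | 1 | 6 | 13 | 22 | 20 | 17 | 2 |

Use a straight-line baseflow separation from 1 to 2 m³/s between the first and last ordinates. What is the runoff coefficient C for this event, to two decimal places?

ΣQ_DR = 70.50 m³/s; V = ΣQ_DR·Δt = 1.269 × 10^5 m³.
Runoff depth d = V / A = 38.93 mm.
C = d / P = 38.93 / 56.3 = 0.69.

C ≈ 0.69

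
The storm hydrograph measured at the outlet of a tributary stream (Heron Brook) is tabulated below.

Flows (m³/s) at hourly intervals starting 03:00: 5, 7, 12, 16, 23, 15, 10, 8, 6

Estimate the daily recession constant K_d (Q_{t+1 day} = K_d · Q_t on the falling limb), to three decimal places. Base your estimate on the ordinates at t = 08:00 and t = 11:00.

Between t = 08:00 and t = 11:00 the flow falls from 15 to 6 m³/s over 3×1 h = 3 h.
Per-interval ratio K = (6/15)^(1/3) = 0.7368; K_d = K^(24/1) = 0.001.

K_d ≈ 0.001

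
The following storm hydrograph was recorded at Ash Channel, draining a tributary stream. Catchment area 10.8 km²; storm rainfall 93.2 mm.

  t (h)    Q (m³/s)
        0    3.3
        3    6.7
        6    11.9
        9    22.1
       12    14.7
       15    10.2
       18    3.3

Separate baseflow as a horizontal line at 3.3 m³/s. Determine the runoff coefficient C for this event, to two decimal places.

ΣQ_DR = 49.10 m³/s; V = ΣQ_DR·Δt = 5.303 × 10^5 m³.
Runoff depth d = V / A = 49.10 mm.
C = d / P = 49.10 / 93.2 = 0.53.

C ≈ 0.53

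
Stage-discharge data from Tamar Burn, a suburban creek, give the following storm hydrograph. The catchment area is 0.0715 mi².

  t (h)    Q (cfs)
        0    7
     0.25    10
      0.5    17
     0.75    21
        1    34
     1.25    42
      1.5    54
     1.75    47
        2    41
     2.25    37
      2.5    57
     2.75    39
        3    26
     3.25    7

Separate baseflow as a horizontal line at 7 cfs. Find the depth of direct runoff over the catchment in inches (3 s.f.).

Direct runoff: 0.0, 3.0, 10.0, 14.0, 27.0, 35.0, 47.0, 40.0, 34.0, 30.0, 50.0, 32.0, 19.0, 0.0 cfs; ΣQ_DR = 341.0 cfs.
V = ΣQ_DR · Δt = 341.0 × 900 s = 3.069 × 10^5 ft³.
Over A = 0.0715 mi², depth = V / A = 1.85 in.

d ≈ 1.85 in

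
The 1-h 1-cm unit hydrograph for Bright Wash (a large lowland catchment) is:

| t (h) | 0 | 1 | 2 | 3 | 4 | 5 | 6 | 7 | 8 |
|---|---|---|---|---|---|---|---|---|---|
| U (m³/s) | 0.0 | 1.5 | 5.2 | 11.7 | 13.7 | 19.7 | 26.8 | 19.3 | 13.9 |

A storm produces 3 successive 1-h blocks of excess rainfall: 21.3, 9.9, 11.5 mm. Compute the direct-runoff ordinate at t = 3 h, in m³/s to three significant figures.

Q ≈ 31.8 m³/s

By discrete convolution, Q_j = Σ (P_i / 10 mm) · U_{j−i}.
At t = 3 h (j=3): Q = (21.3/10)·11.7 + (9.9/10)·5.2 + (11.5/10)·1.5 = 31.8 m³/s.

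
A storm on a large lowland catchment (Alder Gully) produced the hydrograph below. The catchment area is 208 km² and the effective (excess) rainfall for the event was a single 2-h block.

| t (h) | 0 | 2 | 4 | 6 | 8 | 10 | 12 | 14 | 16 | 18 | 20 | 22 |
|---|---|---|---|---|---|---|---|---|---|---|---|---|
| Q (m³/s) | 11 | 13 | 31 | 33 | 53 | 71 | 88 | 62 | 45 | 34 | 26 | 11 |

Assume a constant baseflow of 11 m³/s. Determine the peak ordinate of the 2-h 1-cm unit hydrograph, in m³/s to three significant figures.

U_p ≈ 64.3 m³/s

Direct runoff: 0.0, 2.0, 20.0, 22.0, 42.0, 60.0, 77.0, 51.0, 34.0, 23.0, 15.0, 0.0 m³/s; ΣQ_DR = 346.0 m³/s, peak = 77.0 m³/s.
Runoff depth d = ΣQ_DR·Δt / A = 346.0 × 7200 / (208 km²) = 11.98 mm.
The 1-cm UH is the DRH scaled by (10 mm)/d, so U_p = 77.0 × 10/11.98 = 64.3 m³/s.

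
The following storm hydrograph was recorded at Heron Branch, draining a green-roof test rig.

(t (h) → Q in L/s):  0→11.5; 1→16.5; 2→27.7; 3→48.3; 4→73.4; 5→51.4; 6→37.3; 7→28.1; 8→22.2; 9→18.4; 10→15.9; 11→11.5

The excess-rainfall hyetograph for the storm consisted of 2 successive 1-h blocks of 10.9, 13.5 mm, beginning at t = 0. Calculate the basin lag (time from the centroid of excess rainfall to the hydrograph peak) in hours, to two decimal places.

t_L ≈ 2.95 h

Centroid of excess rainfall: t_c = Σ P_i·t̄_i / ΣP_i = 1.0533 h (block centres at 0.5, 1.5 h).
Hydrograph peak occurs at t = 4 h, so basin lag t_L = 4 − 1.0533 = 2.95 h.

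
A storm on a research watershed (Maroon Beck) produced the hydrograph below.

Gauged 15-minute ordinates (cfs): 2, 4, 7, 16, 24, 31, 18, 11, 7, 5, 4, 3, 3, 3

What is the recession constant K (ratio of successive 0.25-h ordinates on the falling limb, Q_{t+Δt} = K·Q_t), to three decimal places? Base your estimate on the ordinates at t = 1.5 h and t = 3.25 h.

Using the recession-limb readings at t = 1.5 h and t = 3.25 h: Q falls from 18 to 3 cfs over 7 intervals.
K = (Q₂/Q₁)^(1/7) = (3/18)^(1/7) = 0.774.

K ≈ 0.774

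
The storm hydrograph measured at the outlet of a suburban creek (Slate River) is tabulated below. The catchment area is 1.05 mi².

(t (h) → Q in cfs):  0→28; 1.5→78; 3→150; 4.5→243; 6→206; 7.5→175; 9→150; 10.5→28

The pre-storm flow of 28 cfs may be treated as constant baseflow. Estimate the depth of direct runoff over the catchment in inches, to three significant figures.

Direct runoff: 0.0, 50.0, 122.0, 215.0, 178.0, 147.0, 122.0, 0.0 cfs; ΣQ_DR = 834.0 cfs.
V = ΣQ_DR · Δt = 834.0 × 5400 s = 4.504 × 10^6 ft³.
Over A = 1.05 mi², depth = V / A = 1.85 in.

d ≈ 1.85 in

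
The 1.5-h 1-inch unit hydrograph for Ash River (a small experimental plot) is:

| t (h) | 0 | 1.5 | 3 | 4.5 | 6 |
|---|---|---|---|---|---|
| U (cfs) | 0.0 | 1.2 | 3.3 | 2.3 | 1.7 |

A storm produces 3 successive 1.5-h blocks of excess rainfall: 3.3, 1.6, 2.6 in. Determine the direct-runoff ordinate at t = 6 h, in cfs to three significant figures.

By discrete convolution, Q_j = Σ (P_i / 1 in) · U_{j−i}.
At t = 6 h (j=4): Q = (3.3/1)·1.7 + (1.6/1)·2.3 + (2.6/1)·3.3 = 17.9 cfs.

Q ≈ 17.9 cfs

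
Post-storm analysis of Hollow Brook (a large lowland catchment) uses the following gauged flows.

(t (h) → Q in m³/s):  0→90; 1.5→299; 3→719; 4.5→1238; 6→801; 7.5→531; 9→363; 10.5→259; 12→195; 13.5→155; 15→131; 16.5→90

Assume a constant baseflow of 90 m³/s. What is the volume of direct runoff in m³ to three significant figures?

Direct-runoff ordinates (Q − Q_b): 0.0, 209.0, 629.0, 1148.0, 711.0, 441.0, 273.0, 169.0, 105.0, 65.0, 41.0, 0.0 m³/s.
ΣQ_DR = 3791 m³/s.
With Δt = 1.5 h = 5400 s, V = ΣQ_DR · Δt = 3791 × 5400 = 2.05 × 10^7 m³.

V ≈ 2.05 × 10^7 m³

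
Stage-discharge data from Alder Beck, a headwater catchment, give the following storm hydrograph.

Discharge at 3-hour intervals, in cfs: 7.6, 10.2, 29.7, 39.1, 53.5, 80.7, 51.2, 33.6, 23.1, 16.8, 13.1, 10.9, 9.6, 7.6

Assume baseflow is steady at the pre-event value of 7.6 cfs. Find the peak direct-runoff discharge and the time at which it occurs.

Q_p = 73.1 cfs at t = 15 h

Subtracting baseflow gives direct-runoff ordinates: 0.0, 2.6, 22.1, 31.5, 45.9, 73.1, 43.6, 26.0, 15.5, 9.2, 5.5, 3.3, 2.0, 0.0 cfs.
The maximum is 73.1 cfs, occurring at the reading for t = 15 h.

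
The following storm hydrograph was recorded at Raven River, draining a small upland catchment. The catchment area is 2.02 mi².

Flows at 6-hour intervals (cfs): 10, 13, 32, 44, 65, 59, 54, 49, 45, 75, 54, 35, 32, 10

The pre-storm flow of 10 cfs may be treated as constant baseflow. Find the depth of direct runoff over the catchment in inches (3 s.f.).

Direct runoff: 0.0, 3.0, 22.0, 34.0, 55.0, 49.0, 44.0, 39.0, 35.0, 65.0, 44.0, 25.0, 22.0, 0.0 cfs; ΣQ_DR = 437.0 cfs.
V = ΣQ_DR · Δt = 437.0 × 21600 s = 9.439 × 10^6 ft³.
Over A = 2.02 mi², depth = V / A = 2.01 in.

d ≈ 2.01 in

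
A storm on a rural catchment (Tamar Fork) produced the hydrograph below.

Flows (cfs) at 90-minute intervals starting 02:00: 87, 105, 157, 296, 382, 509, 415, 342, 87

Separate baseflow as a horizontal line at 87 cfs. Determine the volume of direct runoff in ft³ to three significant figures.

V ≈ 8.62 × 10^6 ft³

Direct-runoff ordinates (Q − Q_b): 0.0, 18.0, 70.0, 209.0, 295.0, 422.0, 328.0, 255.0, 0.0 cfs.
ΣQ_DR = 1597 cfs.
With Δt = 1.5 h = 5400 s, V = ΣQ_DR · Δt = 1597 × 5400 = 8.62 × 10^6 ft³.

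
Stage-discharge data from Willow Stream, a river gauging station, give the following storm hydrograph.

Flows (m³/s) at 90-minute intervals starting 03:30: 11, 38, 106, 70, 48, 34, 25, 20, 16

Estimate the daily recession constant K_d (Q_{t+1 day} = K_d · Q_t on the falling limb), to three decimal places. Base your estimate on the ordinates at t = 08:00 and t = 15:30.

Between t = 08:00 and t = 15:30 the flow falls from 70 to 16 m³/s over 5×1.5 h = 7.5 h.
Per-interval ratio K = (16/70)^(1/5) = 0.7444; K_d = K^(24/1.5) = 0.009.

K_d ≈ 0.009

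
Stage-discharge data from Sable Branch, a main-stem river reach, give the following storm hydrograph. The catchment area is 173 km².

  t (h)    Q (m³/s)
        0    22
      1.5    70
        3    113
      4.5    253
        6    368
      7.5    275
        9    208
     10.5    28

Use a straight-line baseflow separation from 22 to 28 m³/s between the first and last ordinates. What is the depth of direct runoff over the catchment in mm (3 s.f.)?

d ≈ 35.5 mm

Direct runoff: 0.00, 47.14, 89.29, 228.43, 342.57, 248.71, 180.86, 0.00 m³/s; ΣQ_DR = 1137 m³/s.
V = ΣQ_DR · Δt = 1137 × 5400 s = 6.140 × 10^6 m³.
Over A = 173 km², depth = V / A = 35.5 mm.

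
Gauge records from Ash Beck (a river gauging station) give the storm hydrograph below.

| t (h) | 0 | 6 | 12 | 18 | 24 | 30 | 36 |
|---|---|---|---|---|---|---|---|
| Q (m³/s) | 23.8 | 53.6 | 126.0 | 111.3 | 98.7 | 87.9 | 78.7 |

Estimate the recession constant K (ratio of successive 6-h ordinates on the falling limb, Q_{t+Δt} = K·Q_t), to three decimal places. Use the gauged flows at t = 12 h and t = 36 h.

Using the recession-limb readings at t = 12 h and t = 36 h: Q falls from 126.0 to 78.7 m³/s over 4 intervals.
K = (Q₂/Q₁)^(1/4) = (78.7/126.0)^(1/4) = 0.889.

K ≈ 0.889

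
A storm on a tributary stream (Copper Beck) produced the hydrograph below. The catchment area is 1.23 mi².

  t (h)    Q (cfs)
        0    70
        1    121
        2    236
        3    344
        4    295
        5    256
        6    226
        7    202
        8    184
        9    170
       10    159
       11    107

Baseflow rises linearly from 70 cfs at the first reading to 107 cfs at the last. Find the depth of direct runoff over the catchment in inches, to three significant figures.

Direct runoff: 0.00, 47.64, 159.27, 263.91, 211.55, 169.18, 135.82, 108.45, 87.09, 69.73, 55.36, 0.00 cfs; ΣQ_DR = 1308 cfs.
V = ΣQ_DR · Δt = 1308 × 3600 s = 4.709 × 10^6 ft³.
Over A = 1.23 mi², depth = V / A = 1.65 in.

d ≈ 1.65 in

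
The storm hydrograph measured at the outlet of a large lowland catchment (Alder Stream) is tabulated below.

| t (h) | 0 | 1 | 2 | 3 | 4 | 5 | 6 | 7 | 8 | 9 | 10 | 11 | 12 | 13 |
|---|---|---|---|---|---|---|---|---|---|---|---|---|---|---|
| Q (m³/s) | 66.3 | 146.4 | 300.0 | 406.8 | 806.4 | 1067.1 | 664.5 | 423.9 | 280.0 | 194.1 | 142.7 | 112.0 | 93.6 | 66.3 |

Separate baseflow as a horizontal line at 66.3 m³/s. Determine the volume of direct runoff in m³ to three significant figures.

Direct-runoff ordinates (Q − Q_b): 0.0, 80.1, 233.7, 340.5, 740.1, 1000.8, 598.2, 357.6, 213.7, 127.8, 76.4, 45.7, 27.3, 0.0 m³/s.
ΣQ_DR = 3842 m³/s.
With Δt = 1 h = 3600 s, V = ΣQ_DR · Δt = 3842 × 3600 = 1.38 × 10^7 m³.

V ≈ 1.38 × 10^7 m³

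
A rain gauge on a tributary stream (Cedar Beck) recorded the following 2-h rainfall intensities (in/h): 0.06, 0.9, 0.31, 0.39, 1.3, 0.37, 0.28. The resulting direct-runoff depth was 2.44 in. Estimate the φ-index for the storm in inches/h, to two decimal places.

φ ≈ 0.49 in/h

Only the 2 blocks with intensity above φ contribute runoff: 0.9, 1.3 in/h.
Σ(I−φ)·Δt = d  ⇒  (0.9+1.3 − 2φ)·2 = 2.44
φ = (2.200 − 2.44/2) / 2 = 0.49 in/h.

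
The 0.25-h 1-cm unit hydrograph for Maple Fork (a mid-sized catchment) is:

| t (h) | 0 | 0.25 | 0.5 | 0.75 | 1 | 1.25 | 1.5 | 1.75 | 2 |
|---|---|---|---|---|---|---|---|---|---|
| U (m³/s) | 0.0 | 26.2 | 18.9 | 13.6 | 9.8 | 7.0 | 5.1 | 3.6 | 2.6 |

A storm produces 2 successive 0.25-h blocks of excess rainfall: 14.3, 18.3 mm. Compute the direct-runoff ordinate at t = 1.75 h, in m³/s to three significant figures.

By discrete convolution, Q_j = Σ (P_i / 10 mm) · U_{j−i}.
At t = 1.75 h (j=7): Q = (14.3/10)·3.6 + (18.3/10)·5.1 = 14.5 m³/s.

Q ≈ 14.5 m³/s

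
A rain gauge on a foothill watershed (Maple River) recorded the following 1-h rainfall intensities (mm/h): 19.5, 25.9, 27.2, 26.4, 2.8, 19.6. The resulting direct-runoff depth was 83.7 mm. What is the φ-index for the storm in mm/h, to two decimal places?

φ ≈ 6.98 mm/h

Only the 5 blocks with intensity above φ contribute runoff: 19.5, 25.9, 27.2, 26.4, 19.6 mm/h.
Σ(I−φ)·Δt = d  ⇒  (19.5+25.9+27.2+26.4+19.6 − 5φ)·1 = 83.7
φ = (118.6 − 83.7/1) / 5 = 6.98 mm/h.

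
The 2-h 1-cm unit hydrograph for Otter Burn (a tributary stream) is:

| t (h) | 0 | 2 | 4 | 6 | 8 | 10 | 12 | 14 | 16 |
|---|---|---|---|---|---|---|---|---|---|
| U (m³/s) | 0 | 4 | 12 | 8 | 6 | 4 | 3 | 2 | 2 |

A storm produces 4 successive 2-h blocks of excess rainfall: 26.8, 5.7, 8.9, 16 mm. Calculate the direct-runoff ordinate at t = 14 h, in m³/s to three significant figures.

By discrete convolution, Q_j = Σ (P_i / 10 mm) · U_{j−i}.
At t = 14 h (j=7): Q = (26.8/10)·2 + (5.7/10)·3 + (8.9/10)·4 + (16/10)·6 = 20.2 m³/s.

Q ≈ 20.2 m³/s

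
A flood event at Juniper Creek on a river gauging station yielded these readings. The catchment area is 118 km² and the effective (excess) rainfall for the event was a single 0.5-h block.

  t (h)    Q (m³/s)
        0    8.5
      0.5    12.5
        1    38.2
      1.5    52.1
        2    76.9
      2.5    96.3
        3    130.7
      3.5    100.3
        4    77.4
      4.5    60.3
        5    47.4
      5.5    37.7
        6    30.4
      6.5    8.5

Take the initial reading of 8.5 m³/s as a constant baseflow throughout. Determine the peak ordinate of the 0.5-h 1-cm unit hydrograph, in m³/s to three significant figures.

U_p ≈ 122 m³/s

Direct runoff: 0.0, 4.0, 29.7, 43.6, 68.4, 87.8, 122.2, 91.8, 68.9, 51.8, 38.9, 29.2, 21.9, 0.0 m³/s; ΣQ_DR = 658.2 m³/s, peak = 122.2 m³/s.
Runoff depth d = ΣQ_DR·Δt / A = 658.2 × 1800 / (118 km²) = 10.04 mm.
The 1-cm UH is the DRH scaled by (10 mm)/d, so U_p = 122.2 × 10/10.04 = 122 m³/s.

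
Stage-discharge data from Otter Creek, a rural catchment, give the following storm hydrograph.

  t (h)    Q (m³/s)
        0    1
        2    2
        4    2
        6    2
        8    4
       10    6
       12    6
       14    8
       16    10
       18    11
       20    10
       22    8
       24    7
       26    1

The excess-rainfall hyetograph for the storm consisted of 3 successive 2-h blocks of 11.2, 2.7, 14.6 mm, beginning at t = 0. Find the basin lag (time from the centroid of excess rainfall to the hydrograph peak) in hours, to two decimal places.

t_L ≈ 14.76 h

Centroid of excess rainfall: t_c = Σ P_i·t̄_i / ΣP_i = 3.2386 h (block centres at 1, 3, 5 h).
Hydrograph peak occurs at t = 18 h, so basin lag t_L = 18 − 3.2386 = 14.76 h.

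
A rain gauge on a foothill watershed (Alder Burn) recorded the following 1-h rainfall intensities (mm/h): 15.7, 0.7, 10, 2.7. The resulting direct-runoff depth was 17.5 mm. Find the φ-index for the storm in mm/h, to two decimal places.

Only the 2 blocks with intensity above φ contribute runoff: 15.7, 10 mm/h.
Σ(I−φ)·Δt = d  ⇒  (15.7+10 − 2φ)·1 = 17.5
φ = (25.70 − 17.5/1) / 2 = 4.10 mm/h.

φ ≈ 4.10 mm/h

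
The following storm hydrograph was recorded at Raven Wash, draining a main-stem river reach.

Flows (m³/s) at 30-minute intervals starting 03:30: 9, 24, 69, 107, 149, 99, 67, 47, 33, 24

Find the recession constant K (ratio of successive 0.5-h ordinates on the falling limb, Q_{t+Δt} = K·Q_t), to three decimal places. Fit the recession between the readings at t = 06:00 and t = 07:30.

Using the recession-limb readings at t = 06:00 and t = 07:30: Q falls from 99 to 33 m³/s over 3 intervals.
K = (Q₂/Q₁)^(1/3) = (33/99)^(1/3) = 0.693.

K ≈ 0.693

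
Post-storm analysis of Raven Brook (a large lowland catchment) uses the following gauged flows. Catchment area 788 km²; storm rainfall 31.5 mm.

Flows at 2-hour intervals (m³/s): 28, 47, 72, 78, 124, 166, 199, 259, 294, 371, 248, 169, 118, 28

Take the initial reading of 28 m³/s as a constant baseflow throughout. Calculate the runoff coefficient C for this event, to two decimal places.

C ≈ 0.52

ΣQ_DR = 1809 m³/s; V = ΣQ_DR·Δt = 1.302 × 10^7 m³.
Runoff depth d = V / A = 16.53 mm.
C = d / P = 16.53 / 31.5 = 0.52.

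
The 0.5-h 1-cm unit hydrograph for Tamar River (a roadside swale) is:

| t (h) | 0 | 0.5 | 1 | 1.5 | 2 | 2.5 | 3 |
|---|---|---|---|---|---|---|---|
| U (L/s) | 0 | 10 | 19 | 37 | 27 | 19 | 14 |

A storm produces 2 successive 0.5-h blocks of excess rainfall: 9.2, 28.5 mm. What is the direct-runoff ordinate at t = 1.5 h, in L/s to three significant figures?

Q ≈ 88.2 L/s

By discrete convolution, Q_j = Σ (P_i / 10 mm) · U_{j−i}.
At t = 1.5 h (j=3): Q = (9.2/10)·37 + (28.5/10)·19 = 88.2 L/s.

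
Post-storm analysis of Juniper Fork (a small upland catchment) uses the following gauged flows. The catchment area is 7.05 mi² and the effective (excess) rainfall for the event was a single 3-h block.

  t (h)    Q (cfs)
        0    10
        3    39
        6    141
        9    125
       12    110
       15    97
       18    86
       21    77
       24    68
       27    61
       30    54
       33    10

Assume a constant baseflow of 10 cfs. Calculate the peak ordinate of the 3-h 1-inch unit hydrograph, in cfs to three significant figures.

Direct runoff: 0.0, 29.0, 131.0, 115.0, 100.0, 87.0, 76.0, 67.0, 58.0, 51.0, 44.0, 0.0 cfs; ΣQ_DR = 758.0 cfs, peak = 131.0 cfs.
Runoff depth d = ΣQ_DR·Δt / A = 758.0 × 10800 / (7.05 mi²) = 0.4998 in.
The 1-inch UH is the DRH scaled by (1 in)/d, so U_p = 131.0 × 1/0.4998 = 262 cfs.

U_p ≈ 262 cfs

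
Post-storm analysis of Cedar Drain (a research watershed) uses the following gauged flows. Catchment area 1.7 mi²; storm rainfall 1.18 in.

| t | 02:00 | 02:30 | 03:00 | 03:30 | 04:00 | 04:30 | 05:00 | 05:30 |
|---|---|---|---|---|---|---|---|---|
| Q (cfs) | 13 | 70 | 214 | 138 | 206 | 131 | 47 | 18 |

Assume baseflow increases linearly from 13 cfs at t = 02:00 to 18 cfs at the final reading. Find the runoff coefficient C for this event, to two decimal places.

C ≈ 0.28

ΣQ_DR = 713.0 cfs; V = ΣQ_DR·Δt = 1.283 × 10^6 ft³.
Runoff depth d = V / A = 0.3250 in.
C = d / P = 0.3250 / 1.18 = 0.28.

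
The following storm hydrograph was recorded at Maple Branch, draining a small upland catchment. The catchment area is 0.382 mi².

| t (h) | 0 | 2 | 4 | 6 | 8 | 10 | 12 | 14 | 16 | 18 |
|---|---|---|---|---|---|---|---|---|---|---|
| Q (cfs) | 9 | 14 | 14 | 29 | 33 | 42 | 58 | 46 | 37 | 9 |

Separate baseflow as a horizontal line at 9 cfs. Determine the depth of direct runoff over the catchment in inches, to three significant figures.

Direct runoff: 0.0, 5.0, 5.0, 20.0, 24.0, 33.0, 49.0, 37.0, 28.0, 0.0 cfs; ΣQ_DR = 201.0 cfs.
V = ΣQ_DR · Δt = 201.0 × 7200 s = 1.447 × 10^6 ft³.
Over A = 0.382 mi², depth = V / A = 1.63 in.

d ≈ 1.63 in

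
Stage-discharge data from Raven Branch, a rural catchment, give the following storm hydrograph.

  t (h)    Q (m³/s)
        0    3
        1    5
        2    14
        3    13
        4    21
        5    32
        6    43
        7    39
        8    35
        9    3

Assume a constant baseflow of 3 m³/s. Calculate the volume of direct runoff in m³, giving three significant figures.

Direct-runoff ordinates (Q − Q_b): 0.0, 2.0, 11.0, 10.0, 18.0, 29.0, 40.0, 36.0, 32.0, 0.0 m³/s.
ΣQ_DR = 178.0 m³/s.
With Δt = 1 h = 3600 s, V = ΣQ_DR · Δt = 178.0 × 3600 = 6.41 × 10^5 m³.

V ≈ 6.41 × 10^5 m³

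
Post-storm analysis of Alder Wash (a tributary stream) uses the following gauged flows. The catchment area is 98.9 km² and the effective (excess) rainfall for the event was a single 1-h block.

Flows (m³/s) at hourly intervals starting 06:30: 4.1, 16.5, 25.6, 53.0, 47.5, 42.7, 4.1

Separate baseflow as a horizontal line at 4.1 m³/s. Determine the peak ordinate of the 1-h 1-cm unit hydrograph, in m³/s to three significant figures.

Direct runoff: 0.0, 12.4, 21.5, 48.9, 43.4, 38.6, 0.0 m³/s; ΣQ_DR = 164.8 m³/s, peak = 48.9 m³/s.
Runoff depth d = ΣQ_DR·Δt / A = 164.8 × 3600 / (98.9 km²) = 5.999 mm.
The 1-cm UH is the DRH scaled by (10 mm)/d, so U_p = 48.9 × 10/5.999 = 81.5 m³/s.

U_p ≈ 81.5 m³/s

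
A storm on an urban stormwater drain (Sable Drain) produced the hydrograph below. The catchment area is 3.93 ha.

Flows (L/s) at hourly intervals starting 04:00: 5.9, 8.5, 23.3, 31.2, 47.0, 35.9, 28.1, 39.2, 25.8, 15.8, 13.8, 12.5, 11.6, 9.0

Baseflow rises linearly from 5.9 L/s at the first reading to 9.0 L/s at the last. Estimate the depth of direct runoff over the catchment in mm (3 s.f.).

d ≈ 18.6 mm

Direct runoff: 0.00, 2.36, 16.92, 24.58, 40.15, 28.81, 20.77, 31.63, 17.99, 7.75, 5.52, 3.98, 2.84, 0.00 L/s; ΣQ_DR = 203.3 L/s.
V = ΣQ_DR · Δt = 203.3 × 3600 s = 7.319 × 10^5 L.
Over A = 3.93 ha, depth = V / A = 18.6 mm.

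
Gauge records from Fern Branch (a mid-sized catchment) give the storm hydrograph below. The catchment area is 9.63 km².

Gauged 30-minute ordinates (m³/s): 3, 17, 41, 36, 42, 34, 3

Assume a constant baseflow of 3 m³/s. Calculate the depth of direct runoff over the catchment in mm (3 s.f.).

d ≈ 29.0 mm

Direct runoff: 0.0, 14.0, 38.0, 33.0, 39.0, 31.0, 0.0 m³/s; ΣQ_DR = 155.0 m³/s.
V = ΣQ_DR · Δt = 155.0 × 1800 s = 2.790 × 10^5 m³.
Over A = 9.63 km², depth = V / A = 29.0 mm.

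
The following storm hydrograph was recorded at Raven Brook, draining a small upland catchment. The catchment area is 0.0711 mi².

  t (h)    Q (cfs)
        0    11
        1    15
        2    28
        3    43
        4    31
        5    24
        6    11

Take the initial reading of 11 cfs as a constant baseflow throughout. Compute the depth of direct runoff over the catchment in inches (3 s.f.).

Direct runoff: 0.0, 4.0, 17.0, 32.0, 20.0, 13.0, 0.0 cfs; ΣQ_DR = 86.00 cfs.
V = ΣQ_DR · Δt = 86.00 × 3600 s = 3.096 × 10^5 ft³.
Over A = 0.0711 mi², depth = V / A = 1.87 in.

d ≈ 1.87 in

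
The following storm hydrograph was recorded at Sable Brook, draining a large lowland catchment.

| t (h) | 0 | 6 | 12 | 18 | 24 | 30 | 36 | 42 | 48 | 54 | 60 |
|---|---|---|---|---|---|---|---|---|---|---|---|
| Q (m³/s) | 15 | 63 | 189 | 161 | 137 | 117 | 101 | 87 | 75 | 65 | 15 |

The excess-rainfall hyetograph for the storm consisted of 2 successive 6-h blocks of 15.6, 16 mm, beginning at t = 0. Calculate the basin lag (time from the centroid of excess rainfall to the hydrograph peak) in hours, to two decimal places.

Centroid of excess rainfall: t_c = Σ P_i·t̄_i / ΣP_i = 6.0380 h (block centres at 3, 9 h).
Hydrograph peak occurs at t = 12 h, so basin lag t_L = 12 − 6.0380 = 5.96 h.

t_L ≈ 5.96 h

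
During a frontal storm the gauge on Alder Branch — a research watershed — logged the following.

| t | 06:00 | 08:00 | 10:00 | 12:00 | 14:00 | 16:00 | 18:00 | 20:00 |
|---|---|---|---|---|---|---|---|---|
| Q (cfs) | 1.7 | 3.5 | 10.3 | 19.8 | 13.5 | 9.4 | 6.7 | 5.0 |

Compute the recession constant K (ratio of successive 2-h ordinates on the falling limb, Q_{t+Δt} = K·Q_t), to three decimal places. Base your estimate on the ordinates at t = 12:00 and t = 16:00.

K ≈ 0.689

Using the recession-limb readings at t = 12:00 and t = 16:00: Q falls from 19.8 to 9.4 cfs over 2 intervals.
K = (Q₂/Q₁)^(1/2) = (9.4/19.8)^(1/2) = 0.689.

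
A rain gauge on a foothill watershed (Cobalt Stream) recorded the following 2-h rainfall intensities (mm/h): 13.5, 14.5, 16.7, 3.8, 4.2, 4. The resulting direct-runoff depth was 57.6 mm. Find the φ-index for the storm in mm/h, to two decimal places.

Only the 3 blocks with intensity above φ contribute runoff: 13.5, 14.5, 16.7 mm/h.
Σ(I−φ)·Δt = d  ⇒  (13.5+14.5+16.7 − 3φ)·2 = 57.6
φ = (44.70 − 57.6/2) / 3 = 5.30 mm/h.

φ ≈ 5.30 mm/h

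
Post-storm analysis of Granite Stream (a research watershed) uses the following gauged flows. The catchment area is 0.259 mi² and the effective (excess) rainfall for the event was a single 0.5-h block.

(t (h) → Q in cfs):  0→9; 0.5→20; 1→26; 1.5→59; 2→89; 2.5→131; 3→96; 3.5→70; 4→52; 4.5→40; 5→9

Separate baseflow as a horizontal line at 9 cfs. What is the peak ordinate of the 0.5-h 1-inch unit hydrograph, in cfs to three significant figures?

U_p ≈ 81.2 cfs

Direct runoff: 0.0, 11.0, 17.0, 50.0, 80.0, 122.0, 87.0, 61.0, 43.0, 31.0, 0.0 cfs; ΣQ_DR = 502.0 cfs, peak = 122.0 cfs.
Runoff depth d = ΣQ_DR·Δt / A = 502.0 × 1800 / (0.259 mi²) = 1.502 in.
The 1-inch UH is the DRH scaled by (1 in)/d, so U_p = 122.0 × 1/1.502 = 81.2 cfs.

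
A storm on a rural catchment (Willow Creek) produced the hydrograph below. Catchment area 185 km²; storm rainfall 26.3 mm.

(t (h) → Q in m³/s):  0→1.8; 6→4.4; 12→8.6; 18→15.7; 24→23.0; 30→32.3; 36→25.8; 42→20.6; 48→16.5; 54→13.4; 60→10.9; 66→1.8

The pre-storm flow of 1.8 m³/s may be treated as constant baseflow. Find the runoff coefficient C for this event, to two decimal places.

ΣQ_DR = 153.2 m³/s; V = ΣQ_DR·Δt = 3.309 × 10^6 m³.
Runoff depth d = V / A = 17.89 mm.
C = d / P = 17.89 / 26.3 = 0.68.

C ≈ 0.68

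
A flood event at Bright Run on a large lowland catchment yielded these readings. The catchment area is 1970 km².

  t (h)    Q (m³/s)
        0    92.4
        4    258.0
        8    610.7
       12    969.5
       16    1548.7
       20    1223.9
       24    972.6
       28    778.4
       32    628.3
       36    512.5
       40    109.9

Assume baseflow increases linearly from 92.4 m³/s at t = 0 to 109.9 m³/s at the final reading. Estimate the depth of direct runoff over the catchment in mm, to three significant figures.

Direct runoff: 0.00, 163.85, 514.80, 871.85, 1449.30, 1122.75, 869.70, 673.75, 521.90, 404.35, 0.00 m³/s; ΣQ_DR = 6592 m³/s.
V = ΣQ_DR · Δt = 6592 × 14400 s = 9.493 × 10^7 m³.
Over A = 1970 km², depth = V / A = 48.2 mm.

d ≈ 48.2 mm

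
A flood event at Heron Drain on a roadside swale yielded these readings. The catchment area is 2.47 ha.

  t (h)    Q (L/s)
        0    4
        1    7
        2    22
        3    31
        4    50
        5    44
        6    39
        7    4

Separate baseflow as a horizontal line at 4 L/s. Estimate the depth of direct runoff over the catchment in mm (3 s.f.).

Direct runoff: 0.0, 3.0, 18.0, 27.0, 46.0, 40.0, 35.0, 0.0 L/s; ΣQ_DR = 169.0 L/s.
V = ΣQ_DR · Δt = 169.0 × 3600 s = 6.084 × 10^5 L.
Over A = 2.47 ha, depth = V / A = 24.6 mm.

d ≈ 24.6 mm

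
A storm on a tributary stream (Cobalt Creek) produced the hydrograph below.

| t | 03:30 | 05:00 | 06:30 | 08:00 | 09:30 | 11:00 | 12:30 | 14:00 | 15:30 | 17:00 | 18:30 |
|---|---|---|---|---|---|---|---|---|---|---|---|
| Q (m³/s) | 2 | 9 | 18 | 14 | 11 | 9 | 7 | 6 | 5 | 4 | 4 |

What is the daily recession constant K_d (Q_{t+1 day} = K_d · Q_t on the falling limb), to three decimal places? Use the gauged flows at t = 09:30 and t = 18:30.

Between t = 09:30 and t = 18:30 the flow falls from 11 to 4 m³/s over 6×1.5 h = 9 h.
Per-interval ratio K = (4/11)^(1/6) = 0.8448; K_d = K^(24/1.5) = 0.067.

K_d ≈ 0.067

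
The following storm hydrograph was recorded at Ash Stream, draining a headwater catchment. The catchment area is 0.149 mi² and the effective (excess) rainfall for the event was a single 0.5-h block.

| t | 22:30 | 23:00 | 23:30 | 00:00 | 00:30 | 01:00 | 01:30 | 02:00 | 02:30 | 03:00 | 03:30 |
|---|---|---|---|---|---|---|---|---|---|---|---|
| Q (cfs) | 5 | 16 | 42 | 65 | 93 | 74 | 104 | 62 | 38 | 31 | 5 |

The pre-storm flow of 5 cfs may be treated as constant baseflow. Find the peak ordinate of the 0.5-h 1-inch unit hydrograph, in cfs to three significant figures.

Direct runoff: 0.0, 11.0, 37.0, 60.0, 88.0, 69.0, 99.0, 57.0, 33.0, 26.0, 0.0 cfs; ΣQ_DR = 480.0 cfs, peak = 99.0 cfs.
Runoff depth d = ΣQ_DR·Δt / A = 480.0 × 1800 / (0.149 mi²) = 2.496 in.
The 1-inch UH is the DRH scaled by (1 in)/d, so U_p = 99.0 × 1/2.496 = 39.7 cfs.

U_p ≈ 39.7 cfs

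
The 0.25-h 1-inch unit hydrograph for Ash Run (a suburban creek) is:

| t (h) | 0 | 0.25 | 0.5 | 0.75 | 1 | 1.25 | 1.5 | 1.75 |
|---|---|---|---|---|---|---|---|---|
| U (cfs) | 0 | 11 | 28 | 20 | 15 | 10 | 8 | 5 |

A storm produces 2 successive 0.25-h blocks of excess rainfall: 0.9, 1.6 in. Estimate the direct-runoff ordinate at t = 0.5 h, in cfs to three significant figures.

Q ≈ 42.8 cfs

By discrete convolution, Q_j = Σ (P_i / 1 in) · U_{j−i}.
At t = 0.5 h (j=2): Q = (0.9/1)·28 + (1.6/1)·11 = 42.8 cfs.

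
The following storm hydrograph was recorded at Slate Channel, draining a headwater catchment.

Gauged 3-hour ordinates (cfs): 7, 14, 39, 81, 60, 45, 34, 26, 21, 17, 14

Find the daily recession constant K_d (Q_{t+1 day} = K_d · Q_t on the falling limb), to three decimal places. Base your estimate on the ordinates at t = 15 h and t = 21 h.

Between t = 15 h and t = 21 h the flow falls from 45 to 26 cfs over 2×3 h = 6 h.
Per-interval ratio K = (26/45)^(1/2) = 0.7601; K_d = K^(24/3) = 0.111.

K_d ≈ 0.111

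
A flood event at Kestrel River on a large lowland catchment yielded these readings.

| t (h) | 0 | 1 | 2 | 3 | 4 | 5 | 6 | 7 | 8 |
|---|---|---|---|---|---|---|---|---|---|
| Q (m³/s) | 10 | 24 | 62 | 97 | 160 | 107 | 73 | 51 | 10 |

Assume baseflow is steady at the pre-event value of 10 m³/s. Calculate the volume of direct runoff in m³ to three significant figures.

Direct-runoff ordinates (Q − Q_b): 0.0, 14.0, 52.0, 87.0, 150.0, 97.0, 63.0, 41.0, 0.0 m³/s.
ΣQ_DR = 504.0 m³/s.
With Δt = 1 h = 3600 s, V = ΣQ_DR · Δt = 504.0 × 3600 = 1.81 × 10^6 m³.

V ≈ 1.81 × 10^6 m³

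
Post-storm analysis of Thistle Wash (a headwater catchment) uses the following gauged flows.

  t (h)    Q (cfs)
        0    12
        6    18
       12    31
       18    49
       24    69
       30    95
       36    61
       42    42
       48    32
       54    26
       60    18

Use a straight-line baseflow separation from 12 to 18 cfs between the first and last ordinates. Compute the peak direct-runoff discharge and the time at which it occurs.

Q_p = 80.00 cfs at t = 30 h

Subtracting baseflow gives direct-runoff ordinates: 0.00, 5.40, 17.80, 35.20, 54.60, 80.00, 45.40, 25.80, 15.20, 8.60, 0.00 cfs.
The maximum is 80.00 cfs, occurring at the reading for t = 30 h.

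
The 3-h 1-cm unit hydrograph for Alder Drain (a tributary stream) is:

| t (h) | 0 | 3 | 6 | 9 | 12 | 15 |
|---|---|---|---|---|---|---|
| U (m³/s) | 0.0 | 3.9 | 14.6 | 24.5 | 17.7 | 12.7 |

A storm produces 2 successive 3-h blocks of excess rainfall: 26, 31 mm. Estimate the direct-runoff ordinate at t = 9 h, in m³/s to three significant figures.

Q ≈ 109 m³/s

By discrete convolution, Q_j = Σ (P_i / 10 mm) · U_{j−i}.
At t = 9 h (j=3): Q = (26/10)·24.5 + (31/10)·14.6 = 109 m³/s.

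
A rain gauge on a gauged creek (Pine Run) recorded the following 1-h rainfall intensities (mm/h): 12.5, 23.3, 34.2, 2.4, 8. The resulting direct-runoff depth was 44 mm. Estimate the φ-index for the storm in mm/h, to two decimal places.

φ ≈ 8.67 mm/h

Only the 3 blocks with intensity above φ contribute runoff: 12.5, 23.3, 34.2 mm/h.
Σ(I−φ)·Δt = d  ⇒  (12.5+23.3+34.2 − 3φ)·1 = 44
φ = (70.00 − 44/1) / 3 = 8.67 mm/h.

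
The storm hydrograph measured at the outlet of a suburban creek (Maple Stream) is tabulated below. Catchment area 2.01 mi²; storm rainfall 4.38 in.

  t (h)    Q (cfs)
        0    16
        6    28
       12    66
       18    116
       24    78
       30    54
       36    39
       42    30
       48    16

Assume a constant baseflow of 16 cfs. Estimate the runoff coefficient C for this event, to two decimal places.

C ≈ 0.32

ΣQ_DR = 299.0 cfs; V = ΣQ_DR·Δt = 6.458 × 10^6 ft³.
Runoff depth d = V / A = 1.383 in.
C = d / P = 1.383 / 4.38 = 0.32.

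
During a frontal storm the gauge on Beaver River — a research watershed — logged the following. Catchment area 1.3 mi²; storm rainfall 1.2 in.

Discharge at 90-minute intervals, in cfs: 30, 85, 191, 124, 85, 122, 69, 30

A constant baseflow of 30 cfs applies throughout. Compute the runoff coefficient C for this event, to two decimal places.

ΣQ_DR = 496.0 cfs; V = ΣQ_DR·Δt = 2.678 × 10^6 ft³.
Runoff depth d = V / A = 0.8868 in.
C = d / P = 0.8868 / 1.2 = 0.74.

C ≈ 0.74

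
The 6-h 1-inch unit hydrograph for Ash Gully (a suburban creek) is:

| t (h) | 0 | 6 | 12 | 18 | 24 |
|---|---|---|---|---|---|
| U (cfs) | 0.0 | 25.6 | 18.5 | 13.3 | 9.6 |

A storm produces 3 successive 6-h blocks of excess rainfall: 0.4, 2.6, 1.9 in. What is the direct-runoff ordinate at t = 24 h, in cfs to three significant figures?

By discrete convolution, Q_j = Σ (P_i / 1 in) · U_{j−i}.
At t = 24 h (j=4): Q = (0.4/1)·9.6 + (2.6/1)·13.3 + (1.9/1)·18.5 = 73.6 cfs.

Q ≈ 73.6 cfs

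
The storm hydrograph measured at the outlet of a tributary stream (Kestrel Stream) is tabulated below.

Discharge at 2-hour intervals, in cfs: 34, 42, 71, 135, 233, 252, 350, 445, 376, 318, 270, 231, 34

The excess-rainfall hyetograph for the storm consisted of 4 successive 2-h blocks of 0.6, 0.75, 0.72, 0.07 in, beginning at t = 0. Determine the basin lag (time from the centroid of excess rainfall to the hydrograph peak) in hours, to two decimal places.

Centroid of excess rainfall: t_c = Σ P_i·t̄_i / ΣP_i = 3.2430 h (block centres at 1, 3, 5, 7 h).
Hydrograph peak occurs at t = 14 h, so basin lag t_L = 14 − 3.2430 = 10.76 h.

t_L ≈ 10.76 h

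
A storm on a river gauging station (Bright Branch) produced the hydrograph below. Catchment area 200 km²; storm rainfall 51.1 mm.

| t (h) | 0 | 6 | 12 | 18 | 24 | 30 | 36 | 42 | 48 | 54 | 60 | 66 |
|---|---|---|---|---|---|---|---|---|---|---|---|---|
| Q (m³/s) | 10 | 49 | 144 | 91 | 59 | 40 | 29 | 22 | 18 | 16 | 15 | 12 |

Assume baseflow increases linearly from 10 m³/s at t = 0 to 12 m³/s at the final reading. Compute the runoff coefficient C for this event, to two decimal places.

ΣQ_DR = 373.0 m³/s; V = ΣQ_DR·Δt = 8.057 × 10^6 m³.
Runoff depth d = V / A = 40.28 mm.
C = d / P = 40.28 / 51.1 = 0.79.

C ≈ 0.79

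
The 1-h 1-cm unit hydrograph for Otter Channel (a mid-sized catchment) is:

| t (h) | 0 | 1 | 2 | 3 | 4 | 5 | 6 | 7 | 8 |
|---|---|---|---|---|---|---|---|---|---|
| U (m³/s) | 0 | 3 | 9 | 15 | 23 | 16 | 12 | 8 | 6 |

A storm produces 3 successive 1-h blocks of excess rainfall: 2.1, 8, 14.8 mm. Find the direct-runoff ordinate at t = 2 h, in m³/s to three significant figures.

By discrete convolution, Q_j = Σ (P_i / 10 mm) · U_{j−i}.
At t = 2 h (j=2): Q = (2.1/10)·9 + (8/10)·3 + (14.8/10)·0 = 4.29 m³/s.

Q ≈ 4.29 m³/s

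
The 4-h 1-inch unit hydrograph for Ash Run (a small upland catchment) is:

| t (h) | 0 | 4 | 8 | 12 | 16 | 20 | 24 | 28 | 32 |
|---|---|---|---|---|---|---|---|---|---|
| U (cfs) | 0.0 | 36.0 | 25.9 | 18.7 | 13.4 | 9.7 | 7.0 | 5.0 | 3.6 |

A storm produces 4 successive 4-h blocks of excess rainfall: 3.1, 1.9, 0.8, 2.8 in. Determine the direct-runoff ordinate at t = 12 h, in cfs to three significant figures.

Q ≈ 136 cfs

By discrete convolution, Q_j = Σ (P_i / 1 in) · U_{j−i}.
At t = 12 h (j=3): Q = (3.1/1)·18.7 + (1.9/1)·25.9 + (0.8/1)·36.0 + (2.8/1)·0.0 = 136 cfs.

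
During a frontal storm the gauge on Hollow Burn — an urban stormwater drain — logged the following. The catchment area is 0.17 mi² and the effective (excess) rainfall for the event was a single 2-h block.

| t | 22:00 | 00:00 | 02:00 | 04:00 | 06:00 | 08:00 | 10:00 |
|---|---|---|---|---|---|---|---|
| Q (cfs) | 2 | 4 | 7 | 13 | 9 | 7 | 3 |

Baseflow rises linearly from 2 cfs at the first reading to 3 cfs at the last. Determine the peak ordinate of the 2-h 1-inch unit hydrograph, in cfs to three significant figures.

Direct runoff: 0.00, 1.83, 4.67, 10.50, 6.33, 4.17, 0.00 cfs; ΣQ_DR = 27.50 cfs, peak = 10.50 cfs.
Runoff depth d = ΣQ_DR·Δt / A = 27.50 × 7200 / (0.17 mi²) = 0.5013 in.
The 1-inch UH is the DRH scaled by (1 in)/d, so U_p = 10.50 × 1/0.5013 = 20.9 cfs.

U_p ≈ 20.9 cfs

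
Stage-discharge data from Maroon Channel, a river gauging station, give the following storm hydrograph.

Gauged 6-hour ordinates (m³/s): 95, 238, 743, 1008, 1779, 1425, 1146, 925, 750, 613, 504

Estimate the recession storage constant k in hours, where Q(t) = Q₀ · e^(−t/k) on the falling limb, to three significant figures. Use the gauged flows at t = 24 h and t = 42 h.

k ≈ 27.5 h

On the falling limb, Q drops from 1779 to 925 m³/s between t = 24 h and t = 42 h (Δt = 18 h).
k = −Δt / ln(Q₂/Q₁) = −18 / ln(925/1779) = 27.5 h.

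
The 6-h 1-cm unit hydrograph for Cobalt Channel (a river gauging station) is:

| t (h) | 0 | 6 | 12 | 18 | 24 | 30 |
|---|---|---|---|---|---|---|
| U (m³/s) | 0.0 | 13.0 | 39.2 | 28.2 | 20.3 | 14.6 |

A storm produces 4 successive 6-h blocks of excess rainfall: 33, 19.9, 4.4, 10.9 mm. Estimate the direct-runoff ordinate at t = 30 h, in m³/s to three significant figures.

By discrete convolution, Q_j = Σ (P_i / 10 mm) · U_{j−i}.
At t = 30 h (j=5): Q = (33/10)·14.6 + (19.9/10)·20.3 + (4.4/10)·28.2 + (10.9/10)·39.2 = 144 m³/s.

Q ≈ 144 m³/s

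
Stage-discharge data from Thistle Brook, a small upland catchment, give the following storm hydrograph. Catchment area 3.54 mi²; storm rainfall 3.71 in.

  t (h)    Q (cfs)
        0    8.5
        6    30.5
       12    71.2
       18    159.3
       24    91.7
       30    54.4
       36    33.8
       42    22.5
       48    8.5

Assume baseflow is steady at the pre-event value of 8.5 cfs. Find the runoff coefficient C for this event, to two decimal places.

C ≈ 0.29

ΣQ_DR = 403.9 cfs; V = ΣQ_DR·Δt = 8.724 × 10^6 ft³.
Runoff depth d = V / A = 1.061 in.
C = d / P = 1.061 / 3.71 = 0.29.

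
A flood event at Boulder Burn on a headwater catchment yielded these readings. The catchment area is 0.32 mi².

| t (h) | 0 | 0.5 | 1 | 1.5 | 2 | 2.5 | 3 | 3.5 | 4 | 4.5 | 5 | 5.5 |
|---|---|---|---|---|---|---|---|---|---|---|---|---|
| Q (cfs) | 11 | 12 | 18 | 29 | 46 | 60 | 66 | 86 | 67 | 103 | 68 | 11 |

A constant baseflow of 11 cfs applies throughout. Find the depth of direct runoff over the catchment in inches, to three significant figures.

d ≈ 1.08 in

Direct runoff: 0.0, 1.0, 7.0, 18.0, 35.0, 49.0, 55.0, 75.0, 56.0, 92.0, 57.0, 0.0 cfs; ΣQ_DR = 445.0 cfs.
V = ΣQ_DR · Δt = 445.0 × 1800 s = 8.010 × 10^5 ft³.
Over A = 0.32 mi², depth = V / A = 1.08 in.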